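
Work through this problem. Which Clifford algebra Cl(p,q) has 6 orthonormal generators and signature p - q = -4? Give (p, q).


We need p + q = 6 and p - q = -4.
Adding: 2p = 6 + (-4) = 2, so p = 1.
Then q = 6 - 1 = 5.
(p, q) = (1, 5)


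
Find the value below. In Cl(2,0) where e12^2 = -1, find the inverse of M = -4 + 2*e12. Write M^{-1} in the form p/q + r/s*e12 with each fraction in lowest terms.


M = -4 + 2*e12, where e12^2 = -1.
Since M commutes with its reverse ~M = a - b*e12, M * ~M = a^2 - b^2*e12^2 = a^2 + b^2.
So M^{-1} = ~M / (a^2 + b^2) = (a - b*e12)/(a^2 + b^2).
a^2 + b^2 = 16 + 4 = 20
Scalar part = -4/20 = -1/5
Bivector coeff = -2/20 = -1/10
M^{-1} = -1/5 - 1/10*e12


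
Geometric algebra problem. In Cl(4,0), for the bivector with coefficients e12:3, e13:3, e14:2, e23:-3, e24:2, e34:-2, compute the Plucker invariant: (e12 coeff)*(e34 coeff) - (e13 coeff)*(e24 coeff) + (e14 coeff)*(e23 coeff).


Plucker relation: af - be + cd
a*f = 3*(-2) = -6
b*e = 3*2 = 6
c*d = 2*(-3) = -6
af - be + cd = -6 - 6 + (-6)
= -18


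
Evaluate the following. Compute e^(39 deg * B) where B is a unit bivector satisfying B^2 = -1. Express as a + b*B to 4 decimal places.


For a unit bivector B with B^2 = -1, the exponential series gives
e^(theta*B) = cos(theta) + sin(theta)*B (the GA analogue of Euler's formula).
theta = 39 degrees = 0.680678 rad
cos(39 deg) = 0.7771
sin(39 deg) = 0.6293
exp(theta*B) = 0.7771 + 0.6293*B


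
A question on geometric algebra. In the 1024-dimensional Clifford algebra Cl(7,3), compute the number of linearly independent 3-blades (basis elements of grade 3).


Number of grade-k basis blades in Cl(p,q) with n = p + q is C(n, k).
n = 7 + 3 = 10
C(10, 3) = 10! / (3! * 7!)
= 3628800 / (6 * 5040)
= 120


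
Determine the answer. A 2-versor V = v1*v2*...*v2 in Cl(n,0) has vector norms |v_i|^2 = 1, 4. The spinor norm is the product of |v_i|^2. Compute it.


Spinor norm N(V) = |v1|^2 * |v2|^2 * ... * |v2|^2
= 1 * 4
Running product: 1, 4
N(V) = 4


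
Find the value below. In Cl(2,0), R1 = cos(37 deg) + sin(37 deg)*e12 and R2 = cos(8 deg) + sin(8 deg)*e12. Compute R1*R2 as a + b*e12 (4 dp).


Same-plane rotors commute and their half-angles add:
R1*R2 = cos(a1 + a2) + sin(a1 + a2)*e12.
a1 + a2 = 37 + 8 = 45 deg
cos(45 deg) = 0.7071
sin(45 deg) = 0.7071
R1*R2 = 0.7071 + 0.7071*e12


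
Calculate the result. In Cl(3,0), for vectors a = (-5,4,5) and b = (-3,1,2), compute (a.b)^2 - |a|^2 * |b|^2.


a . b = (-5)*(-3) + 4*1 + 5*2
= 15 + 4 + 10 = 29
|a|^2 = (-5)^2 + 4^2 + 5^2 = 66
|b|^2 = (-3)^2 + 1^2 + 2^2 = 14
(a.b)^2 = 29^2 = 841
|a|^2 * |b|^2 = 66 * 14 = 924
Result = 841 - 924 = -83


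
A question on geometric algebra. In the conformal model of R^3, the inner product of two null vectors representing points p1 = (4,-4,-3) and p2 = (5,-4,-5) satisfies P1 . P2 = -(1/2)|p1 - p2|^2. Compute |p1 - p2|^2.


p1 - p2 = (-1, 0, 2)
|p1 - p2|^2 = (-1)^2 + 0^2 + 2^2
= 1 + 0 + 4
= 5


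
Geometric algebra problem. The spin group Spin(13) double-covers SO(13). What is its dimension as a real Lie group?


Spin(n) double-covers SO(n); both have Lie algebra so(n) of dimension n(n-1)/2.
n = 13
n(n-1) = 13 * 12 = 156
dim Spin(13) = 156/2 = 78


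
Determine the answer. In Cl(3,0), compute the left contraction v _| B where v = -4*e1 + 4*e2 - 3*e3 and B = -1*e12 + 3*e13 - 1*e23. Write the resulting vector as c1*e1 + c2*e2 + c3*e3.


Left contraction v _| B = <vB>_1 (grade-1 part of the geometric product vB).
Using e1_|e12 = e2, e2_|e12 = -e1, e1_|e13 = e3, e3_|e13 = -e1, e2_|e23 = e3, e3_|e23 = -e2:
e1 coeff: -v2*b12 - v3*b13 = -(4)*(-1) - (-3)*(3) = 13
e2 coeff: v1*b12 - v3*b23 = (-4)*(-1) - (-3)*(-1) = 1
e3 coeff: v1*b13 + v2*b23 = (-4)*(3) + (4)*(-1) = -16
v _| B = 13*e1 + 1*e2 - 16*e3


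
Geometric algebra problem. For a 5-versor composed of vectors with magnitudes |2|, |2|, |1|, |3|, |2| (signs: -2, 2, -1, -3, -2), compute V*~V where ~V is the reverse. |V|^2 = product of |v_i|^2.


Each vector v_i has |v_i|^2 = s_i^2
Squared scales: (-2)^2 = 4, 2^2 = 4, (-1)^2 = 1, (-3)^2 = 9, (-2)^2 = 4
|V|^2 = 4 * 4 * 1 * 9 * 4
= 576


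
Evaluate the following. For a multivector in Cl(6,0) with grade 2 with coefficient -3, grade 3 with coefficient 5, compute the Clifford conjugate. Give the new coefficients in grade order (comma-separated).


Clifford conjugate sign for grade k: (-1)^(k(k+1)/2)
Grade 2: (-1)^(2*3/2) = (-1)^3 = -1, coeff -3 -> 3
Grade 3: (-1)^(3*4/2) = (-1)^6 = 1, coeff 5 -> 5
Conjugated coefficients: 3, 5


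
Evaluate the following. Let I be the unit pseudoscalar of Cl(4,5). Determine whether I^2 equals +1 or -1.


The pseudoscalar I = e1...e_n (product of all n generators) of Cl(p,q) satisfies I^2 = (-1)^(q + n(n-1)/2).
p = 4, q = 5, n = p + q = 9
n(n-1)/2 = 9 * 8 / 2 = 36
Exponent = q + n(n-1)/2 = 5 + 36 = 41
I^2 = (-1)^41 = -1


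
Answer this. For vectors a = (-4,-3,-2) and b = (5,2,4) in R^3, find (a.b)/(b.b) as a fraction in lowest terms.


Projection coefficient = (a . b) / (b . b)
a . b = (-4)*5 + (-3)*2 + (-2)*4
= -20 + (-6) + (-8) = -34
b . b = 5^2 + 2^2 + 4^2
= 25 + 4 + 16 = 45
Coefficient = -34/45
In lowest terms: -34/45


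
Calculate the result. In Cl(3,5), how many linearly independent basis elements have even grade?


Even subalgebra dimension = 2^(n-1)
n = 3 + 5 = 8
2^(8 - 1) = 2^7 = 128
Verification: sum of C(8,k) for even k = 1 + 28 + 70 + 28 + 1 = 128
Result = 128


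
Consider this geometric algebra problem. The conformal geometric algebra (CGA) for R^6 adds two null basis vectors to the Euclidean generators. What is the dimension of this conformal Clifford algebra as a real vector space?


The conformal model of R^6 uses Cl(7,1): the 6 Euclidean generators plus two extra orthogonal generators e+ (e+^2 = +1) and e- (e-^2 = -1), from which the null vectors e0, einf are built.
Number of generators m = 6 + 2 = 8.
dim Cl(p,q) = 2^m = 2^8 = 256


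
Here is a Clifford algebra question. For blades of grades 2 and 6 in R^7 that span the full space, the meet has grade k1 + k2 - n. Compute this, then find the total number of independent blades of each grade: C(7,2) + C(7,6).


Meet grade = grade(A) + grade(B) - n
= 2 + 6 - 7 = 1
C(7,2) = 21
C(7,6) = 7
dim_A + dim_B = 21 + 7 = 28


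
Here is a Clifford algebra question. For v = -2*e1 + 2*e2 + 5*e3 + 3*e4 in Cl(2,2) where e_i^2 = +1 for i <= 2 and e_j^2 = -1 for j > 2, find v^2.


v^2 = sum of c_i^2 * e_i^2
Positive signature terms (e_i^2 = +1): (-2)^2 + 2^2 = 8
Negative signature terms (e_j^2 = -1): 5^2 + 3^2 = 34
v^2 = 8 - 34 = -26


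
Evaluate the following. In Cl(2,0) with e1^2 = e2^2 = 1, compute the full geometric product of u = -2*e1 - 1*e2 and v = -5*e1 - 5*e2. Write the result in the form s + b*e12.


Expand: (-2*e1 - 1*e2)(-5*e1 - 5*e2)
= (-2)*(-5)*e1e1 + (-2)*(-5)*e1e2 + (-1)*(-5)*e2e1 + (-1)*(-5)*e2e2
Using e1^2 = e2^2 = 1, e2e1 = -e1e2:
Scalar part s = (-2)*(-5) + (-1)*(-5) = 10 + 5 = 15
Bivector part b = (-2)*(-5) - (-1)*(-5) = 10 - 5 = 5
uv = 15 + 5*e12


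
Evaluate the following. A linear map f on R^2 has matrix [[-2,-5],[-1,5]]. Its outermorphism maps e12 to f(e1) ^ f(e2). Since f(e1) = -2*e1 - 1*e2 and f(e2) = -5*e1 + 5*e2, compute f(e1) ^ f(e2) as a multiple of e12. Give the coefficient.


The outermorphism of a linear map f sends e1^e2 to f(e1)^f(e2).
f(e1) = -2*e1 - 1*e2
f(e2) = -5*e1 + 5*e2
f(e1) ^ f(e2) = (-2*e1 - 1*e2) ^ (-5*e1 + 5*e2)
= (-2)*5*e12 + (-1)*(-5)*e21
= (-10 - 5)*e12
= -15*e12
Coefficient = -15


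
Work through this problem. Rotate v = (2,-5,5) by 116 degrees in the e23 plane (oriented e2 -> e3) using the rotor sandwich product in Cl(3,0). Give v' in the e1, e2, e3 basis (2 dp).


Rotor R = cos(58deg) - sin(58deg)*e23
Rotation angle theta = 2 * 58 = 116 degrees in the e23 plane (e2 -> e3).
The component perpendicular to the plane (e1) is invariant: v'_1 = v1 = 2.00
cos(116deg) = -0.4384, sin(116deg) = 0.8988
v'_2 = v2*cos(theta) - v3*sin(theta) = -5*(-0.4384) - 5*0.8988 = -2.30
v'_3 = v2*sin(theta) + v3*cos(theta) = -5*0.8988 + 5*(-0.4384) = -6.69
v' = 2.00*e1 - 2.30*e2 - 6.69*e3


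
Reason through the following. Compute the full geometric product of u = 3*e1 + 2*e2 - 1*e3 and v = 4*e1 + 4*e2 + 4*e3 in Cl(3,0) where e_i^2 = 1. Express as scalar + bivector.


In Cl(3,0): e_i^2 = 1, e_ie_j = -e_je_i for i != j.
Scalar part = u . v = 3*4 + 2*4 + (-1)*4
= 12 + 8 + (-4) = 16
e12 coeff = 3*4 - 2*4 = 12 - 8 = 4
e13 coeff = 3*4 - (-1)*4 = 12 - (-4) = 16
e23 coeff = 2*4 - (-1)*4 = 8 - (-4) = 12
uv = 16 + 4*e12 + 16*e13 + 12*e23


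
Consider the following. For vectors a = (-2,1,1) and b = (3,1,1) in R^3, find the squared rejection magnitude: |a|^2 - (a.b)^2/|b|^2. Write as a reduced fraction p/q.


|a|^2 = (-2)^2 + 1^2 + 1^2 = 6
|b|^2 = 3^2 + 1^2 + 1^2 = 11
a . b = (-2)*3 + 1*1 + 1*1 = -4
(a.b)^2 = (-4)^2 = 16
|rej|^2 = 6 - 16/11
= (66 - 16)/11
= 50/11
In lowest terms: 50/11


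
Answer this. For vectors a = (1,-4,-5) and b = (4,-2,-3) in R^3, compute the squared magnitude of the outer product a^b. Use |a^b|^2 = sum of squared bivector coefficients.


a wedge b = (a1*b2 - a2*b1)*e12 + (a1*b3 - a3*b1)*e13 + (a2*b3 - a3*b2)*e23
e12 coeff: 1*(-2) - (-4)*4 = -2 - (-16) = 14
e13 coeff: 1*(-3) - (-5)*4 = -3 - (-20) = 17
e23 coeff: (-4)*(-3) - (-5)*(-2) = 12 - 10 = 2
|a wedge b|^2 = 14^2 + 17^2 + 2^2
= 196 + 289 + 4
= 489


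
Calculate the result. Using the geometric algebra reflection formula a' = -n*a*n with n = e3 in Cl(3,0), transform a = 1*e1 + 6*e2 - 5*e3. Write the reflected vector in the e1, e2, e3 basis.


Reflection formula: a' = -n*a*n, with n = e3 (unit vector, n^2 = 1).
For reflection through hyperplane perp to e3:
The component along e3 flips sign, others stay.
a = (1, 6, -5)
a' = (1, 6, 5)
a' = 1*e1 + 6*e2 + 5*e3


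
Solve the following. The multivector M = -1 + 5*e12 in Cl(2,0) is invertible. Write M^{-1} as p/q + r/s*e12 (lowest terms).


M = -1 + 5*e12, where e12^2 = -1.
Since M commutes with its reverse ~M = a - b*e12, M * ~M = a^2 - b^2*e12^2 = a^2 + b^2.
So M^{-1} = ~M / (a^2 + b^2) = (a - b*e12)/(a^2 + b^2).
a^2 + b^2 = 1 + 25 = 26
Scalar part = -1/26 = -1/26
Bivector coeff = -5/26 = -5/26
M^{-1} = -1/26 - 5/26*e12


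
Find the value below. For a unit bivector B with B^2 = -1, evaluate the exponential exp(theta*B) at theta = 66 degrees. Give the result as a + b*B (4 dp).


For a unit bivector B with B^2 = -1, the exponential series gives
e^(theta*B) = cos(theta) + sin(theta)*B (the GA analogue of Euler's formula).
theta = 66 degrees = 1.151917 rad
cos(66 deg) = 0.4067
sin(66 deg) = 0.9135
exp(theta*B) = 0.4067 + 0.9135*B


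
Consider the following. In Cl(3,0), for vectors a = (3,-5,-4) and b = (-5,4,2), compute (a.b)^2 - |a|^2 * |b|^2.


a . b = 3*(-5) + (-5)*4 + (-4)*2
= -15 + (-20) + (-8) = -43
|a|^2 = 3^2 + (-5)^2 + (-4)^2 = 50
|b|^2 = (-5)^2 + 4^2 + 2^2 = 45
(a.b)^2 = (-43)^2 = 1849
|a|^2 * |b|^2 = 50 * 45 = 2250
Result = 1849 - 2250 = -401


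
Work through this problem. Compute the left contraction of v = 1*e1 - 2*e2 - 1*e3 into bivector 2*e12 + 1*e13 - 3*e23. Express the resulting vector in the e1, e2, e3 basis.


Left contraction v _| B = <vB>_1 (grade-1 part of the geometric product vB).
Using e1_|e12 = e2, e2_|e12 = -e1, e1_|e13 = e3, e3_|e13 = -e1, e2_|e23 = e3, e3_|e23 = -e2:
e1 coeff: -v2*b12 - v3*b13 = -(-2)*(2) - (-1)*(1) = 5
e2 coeff: v1*b12 - v3*b23 = (1)*(2) - (-1)*(-3) = -1
e3 coeff: v1*b13 + v2*b23 = (1)*(1) + (-2)*(-3) = 7
v _| B = 5*e1 - 1*e2 + 7*e3


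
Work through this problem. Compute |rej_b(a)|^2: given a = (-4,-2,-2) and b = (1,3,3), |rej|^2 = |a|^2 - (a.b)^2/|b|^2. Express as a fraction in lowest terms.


|a|^2 = (-4)^2 + (-2)^2 + (-2)^2 = 24
|b|^2 = 1^2 + 3^2 + 3^2 = 19
a . b = (-4)*1 + (-2)*3 + (-2)*3 = -16
(a.b)^2 = (-16)^2 = 256
|rej|^2 = 24 - 256/19
= (456 - 256)/19
= 200/19
In lowest terms: 200/19


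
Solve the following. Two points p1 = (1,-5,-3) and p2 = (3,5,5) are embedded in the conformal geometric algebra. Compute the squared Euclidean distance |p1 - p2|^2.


p1 - p2 = (-2, -10, -8)
|p1 - p2|^2 = (-2)^2 + (-10)^2 + (-8)^2
= 4 + 100 + 64
= 168


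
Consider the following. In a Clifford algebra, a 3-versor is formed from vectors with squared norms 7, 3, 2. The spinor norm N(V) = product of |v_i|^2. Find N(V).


Spinor norm N(V) = |v1|^2 * |v2|^2 * ... * |v3|^2
= 7 * 3 * 2
Running product: 7, 21, 42
N(V) = 42


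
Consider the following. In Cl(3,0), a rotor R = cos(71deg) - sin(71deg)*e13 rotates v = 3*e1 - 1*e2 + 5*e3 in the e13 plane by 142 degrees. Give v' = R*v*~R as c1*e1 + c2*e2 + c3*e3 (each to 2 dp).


Rotor R = cos(71deg) - sin(71deg)*e13
Rotation angle theta = 2 * 71 = 142 degrees in the e13 plane (e1 -> e3).
The component perpendicular to the plane (e2) is invariant: v'_2 = v2 = -1.00
cos(142deg) = -0.7880, sin(142deg) = 0.6157
v'_1 = v1*cos(theta) - v3*sin(theta) = 3*(-0.7880) - 5*0.6157 = -5.44
v'_3 = v1*sin(theta) + v3*cos(theta) = 3*0.6157 + 5*(-0.7880) = -2.09
v' = -5.44*e1 - 1.00*e2 - 2.09*e3


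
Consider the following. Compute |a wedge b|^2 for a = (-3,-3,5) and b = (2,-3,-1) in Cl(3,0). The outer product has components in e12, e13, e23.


a wedge b = (a1*b2 - a2*b1)*e12 + (a1*b3 - a3*b1)*e13 + (a2*b3 - a3*b2)*e23
e12 coeff: (-3)*(-3) - (-3)*2 = 9 - (-6) = 15
e13 coeff: (-3)*(-1) - 5*2 = 3 - 10 = -7
e23 coeff: (-3)*(-1) - 5*(-3) = 3 - (-15) = 18
|a wedge b|^2 = 15^2 + (-7)^2 + 18^2
= 225 + 49 + 324
= 598


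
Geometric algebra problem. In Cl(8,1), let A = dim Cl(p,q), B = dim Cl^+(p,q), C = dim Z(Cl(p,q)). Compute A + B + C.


n = 8 + 1 = 9
Total dim = 2^9 = 512
Even subalgebra dim = 2^8 = 256
n is odd, so center dim = 2
Sum = 512 + 256 + 2 = 770


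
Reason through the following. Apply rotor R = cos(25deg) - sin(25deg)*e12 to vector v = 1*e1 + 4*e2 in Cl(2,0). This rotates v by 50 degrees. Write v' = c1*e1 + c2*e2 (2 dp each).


Rotor R = cos(25deg) - sin(25deg)*e12
Rotation angle theta = 2 * 25 = 50 degrees
v' = R*v*~R rotates v by theta.
cos(50deg) = 0.6428, sin(50deg) = 0.7660
v'_1 = 1*cos(50deg) - 4*sin(50deg)
= 1*0.6428 - 4*0.7660
= -2.42
v'_2 = 1*sin(50deg) + 4*cos(50deg)
= 1*0.7660 + 4*0.6428
= 3.34
v' = -2.42*e1 + 3.34*e2


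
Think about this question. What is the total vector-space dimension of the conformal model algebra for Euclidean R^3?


The conformal model of R^3 uses Cl(4,1): the 3 Euclidean generators plus two extra orthogonal generators e+ (e+^2 = +1) and e- (e-^2 = -1), from which the null vectors e0, einf are built.
Number of generators m = 3 + 2 = 5.
dim Cl(p,q) = 2^m = 2^5 = 32


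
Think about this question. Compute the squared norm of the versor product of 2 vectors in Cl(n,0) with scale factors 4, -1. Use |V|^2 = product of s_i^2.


Each vector v_i has |v_i|^2 = s_i^2
Squared scales: 4^2 = 16, (-1)^2 = 1
|V|^2 = 16 * 1
= 16


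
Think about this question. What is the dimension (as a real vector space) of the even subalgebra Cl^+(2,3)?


Even subalgebra dimension = 2^(n-1)
n = 2 + 3 = 5
2^(5 - 1) = 2^4 = 16
Verification: sum of C(5,k) for even k = 1 + 10 + 5 = 16
Result = 16


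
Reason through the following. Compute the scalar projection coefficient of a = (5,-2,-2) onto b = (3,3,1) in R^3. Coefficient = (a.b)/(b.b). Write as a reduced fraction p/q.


Projection coefficient = (a . b) / (b . b)
a . b = 5*3 + (-2)*3 + (-2)*1
= 15 + (-6) + (-2) = 7
b . b = 3^2 + 3^2 + 1^2
= 9 + 9 + 1 = 19
Coefficient = 7/19
In lowest terms: 7/19


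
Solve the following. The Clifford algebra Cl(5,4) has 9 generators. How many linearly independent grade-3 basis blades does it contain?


Number of grade-k basis blades in Cl(p,q) with n = p + q is C(n, k).
n = 5 + 4 = 9
C(9, 3) = 9! / (3! * 6!)
= 362880 / (6 * 720)
= 84


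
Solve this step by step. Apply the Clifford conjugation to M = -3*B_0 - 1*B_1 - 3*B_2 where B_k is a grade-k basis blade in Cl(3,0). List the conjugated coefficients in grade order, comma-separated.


Clifford conjugate sign for grade k: (-1)^(k(k+1)/2)
Grade 0: (-1)^(0*1/2) = (-1)^0 = 1, coeff -3 -> -3
Grade 1: (-1)^(1*2/2) = (-1)^1 = -1, coeff -1 -> 1
Grade 2: (-1)^(2*3/2) = (-1)^3 = -1, coeff -3 -> 3
Conjugated coefficients: -3, 1, 3


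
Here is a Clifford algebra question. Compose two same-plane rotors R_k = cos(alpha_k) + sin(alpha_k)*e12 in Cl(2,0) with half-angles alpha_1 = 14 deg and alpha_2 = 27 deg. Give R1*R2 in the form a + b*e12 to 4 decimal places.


Same-plane rotors commute and their half-angles add:
R1*R2 = cos(a1 + a2) + sin(a1 + a2)*e12.
a1 + a2 = 14 + 27 = 41 deg
cos(41 deg) = 0.7547
sin(41 deg) = 0.6561
R1*R2 = 0.7547 + 0.6561*e12


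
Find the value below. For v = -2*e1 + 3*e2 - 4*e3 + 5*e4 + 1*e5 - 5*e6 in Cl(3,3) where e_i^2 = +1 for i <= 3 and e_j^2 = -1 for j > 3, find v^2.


v^2 = sum of c_i^2 * e_i^2
Positive signature terms (e_i^2 = +1): (-2)^2 + 3^2 + (-4)^2 = 29
Negative signature terms (e_j^2 = -1): 5^2 + 1^2 + (-5)^2 = 51
v^2 = 29 - 51 = -22


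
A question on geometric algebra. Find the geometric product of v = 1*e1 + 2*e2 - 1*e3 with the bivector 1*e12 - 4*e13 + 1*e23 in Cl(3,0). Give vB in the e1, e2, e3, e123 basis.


vB has grade-1 (vector) and grade-3 (trivector) parts: vB = (v _| B) + (v ^ B).
Vector part <vB>_1:
  e1: -v2*b12 - v3*b13 = -(2)*(1) - (-1)*(-4) = -6
  e2: v1*b12 - v3*b23 = (1)*(1) - (-1)*(1) = 2
  e3: v1*b13 + v2*b23 = (1)*(-4) + (2)*(1) = -2
Trivector part <vB>_3:
  e123: v1*b23 - v2*b13 + v3*b12 = (1)*(1) - (2)*(-4) + (-1)*(1) = 8
vB = -6*e1 + 2*e2 - 2*e3 + 8*e123


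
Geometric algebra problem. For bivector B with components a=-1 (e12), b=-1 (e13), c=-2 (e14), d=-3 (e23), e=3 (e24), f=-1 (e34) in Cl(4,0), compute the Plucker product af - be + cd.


Plucker relation: af - be + cd
a*f = (-1)*(-1) = 1
b*e = (-1)*3 = -3
c*d = (-2)*(-3) = 6
af - be + cd = 1 - (-3) + 6
= 10


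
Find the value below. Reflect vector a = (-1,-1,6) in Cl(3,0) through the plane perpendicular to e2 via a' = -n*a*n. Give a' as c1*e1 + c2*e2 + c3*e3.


Reflection formula: a' = -n*a*n, with n = e2 (unit vector, n^2 = 1).
For reflection through hyperplane perp to e2:
The component along e2 flips sign, others stay.
a = (-1, -1, 6)
a' = (-1, 1, 6)
a' = -1*e1 + 1*e2 + 6*e3


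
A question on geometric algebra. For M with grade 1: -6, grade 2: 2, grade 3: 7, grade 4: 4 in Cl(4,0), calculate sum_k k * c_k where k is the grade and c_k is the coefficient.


Grade-weighted sum = sum of grade_k * coefficient_k
1*(-6) = -6
2*2 = 4
3*7 = 21
4*4 = 16
Total = -6 + 4 + 21 + 16 = 35


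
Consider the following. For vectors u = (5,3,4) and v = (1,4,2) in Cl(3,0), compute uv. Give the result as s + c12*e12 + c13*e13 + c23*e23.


In Cl(3,0): e_i^2 = 1, e_ie_j = -e_je_i for i != j.
Scalar part = u . v = 5*1 + 3*4 + 4*2
= 5 + 12 + 8 = 25
e12 coeff = 5*4 - 3*1 = 20 - 3 = 17
e13 coeff = 5*2 - 4*1 = 10 - 4 = 6
e23 coeff = 3*2 - 4*4 = 6 - 16 = -10
uv = 25 + 17*e12 + 6*e13 - 10*e23


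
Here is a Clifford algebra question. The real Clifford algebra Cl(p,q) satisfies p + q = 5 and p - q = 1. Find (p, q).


We need p + q = 5 and p - q = 1.
Adding: 2p = 5 + 1 = 6, so p = 3.
Then q = 5 - 3 = 2.
(p, q) = (3, 2)


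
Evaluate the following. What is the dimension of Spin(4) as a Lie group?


Spin(n) double-covers SO(n); both have Lie algebra so(n) of dimension n(n-1)/2.
n = 4
n(n-1) = 4 * 3 = 12
dim Spin(4) = 12/2 = 6


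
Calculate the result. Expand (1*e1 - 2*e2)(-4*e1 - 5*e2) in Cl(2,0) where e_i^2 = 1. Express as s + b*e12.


Expand: (1*e1 - 2*e2)(-4*e1 - 5*e2)
= 1*(-4)*e1e1 + 1*(-5)*e1e2 + (-2)*(-4)*e2e1 + (-2)*(-5)*e2e2
Using e1^2 = e2^2 = 1, e2e1 = -e1e2:
Scalar part s = 1*(-4) + (-2)*(-5) = -4 + 10 = 6
Bivector part b = 1*(-5) - (-2)*(-4) = -5 - 8 = -13
uv = 6 - 13*e12


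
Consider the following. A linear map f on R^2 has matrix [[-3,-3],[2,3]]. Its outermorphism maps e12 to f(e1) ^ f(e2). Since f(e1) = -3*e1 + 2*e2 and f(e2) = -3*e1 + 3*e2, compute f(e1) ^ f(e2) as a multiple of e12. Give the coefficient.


The outermorphism of a linear map f sends e1^e2 to f(e1)^f(e2).
f(e1) = -3*e1 + 2*e2
f(e2) = -3*e1 + 3*e2
f(e1) ^ f(e2) = (-3*e1 + 2*e2) ^ (-3*e1 + 3*e2)
= (-3)*3*e12 + 2*(-3)*e21
= (-9 - (-6))*e12
= -3*e12
Coefficient = -3


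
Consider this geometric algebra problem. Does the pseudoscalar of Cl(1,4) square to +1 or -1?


The pseudoscalar I = e1...e_n (product of all n generators) of Cl(p,q) satisfies I^2 = (-1)^(q + n(n-1)/2).
p = 1, q = 4, n = p + q = 5
n(n-1)/2 = 5 * 4 / 2 = 10
Exponent = q + n(n-1)/2 = 4 + 10 = 14
I^2 = (-1)^14 = +1


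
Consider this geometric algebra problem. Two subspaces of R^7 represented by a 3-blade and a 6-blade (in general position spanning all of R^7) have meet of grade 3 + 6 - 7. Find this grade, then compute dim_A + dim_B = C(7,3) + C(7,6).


Meet grade = grade(A) + grade(B) - n
= 3 + 6 - 7 = 2
C(7,3) = 35
C(7,6) = 7
dim_A + dim_B = 35 + 7 = 42


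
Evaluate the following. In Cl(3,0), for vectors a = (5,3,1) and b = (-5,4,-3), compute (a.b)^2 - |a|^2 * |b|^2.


a . b = 5*(-5) + 3*4 + 1*(-3)
= -25 + 12 + (-3) = -16
|a|^2 = 5^2 + 3^2 + 1^2 = 35
|b|^2 = (-5)^2 + 4^2 + (-3)^2 = 50
(a.b)^2 = (-16)^2 = 256
|a|^2 * |b|^2 = 35 * 50 = 1750
Result = 256 - 1750 = -1494


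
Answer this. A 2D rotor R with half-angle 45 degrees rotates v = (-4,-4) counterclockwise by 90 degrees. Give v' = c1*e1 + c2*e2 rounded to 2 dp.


Rotor R = cos(45deg) - sin(45deg)*e12
Rotation angle theta = 2 * 45 = 90 degrees
v' = R*v*~R rotates v by theta.
cos(90deg) = 0.0000, sin(90deg) = 1.0000
v'_1 = -4*cos(90deg) - (-4)*sin(90deg)
= -4*0.0000 - (-4)*1.0000
= 4.00
v'_2 = -4*sin(90deg) + (-4)*cos(90deg)
= -4*1.0000 + (-4)*0.0000
= -4.00
v' = 4.00*e1 - 4.00*e2


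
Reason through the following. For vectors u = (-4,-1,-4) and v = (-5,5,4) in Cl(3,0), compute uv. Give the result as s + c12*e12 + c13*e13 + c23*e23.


In Cl(3,0): e_i^2 = 1, e_ie_j = -e_je_i for i != j.
Scalar part = u . v = (-4)*(-5) + (-1)*5 + (-4)*4
= 20 + (-5) + (-16) = -1
e12 coeff = (-4)*5 - (-1)*(-5) = -20 - 5 = -25
e13 coeff = (-4)*4 - (-4)*(-5) = -16 - 20 = -36
e23 coeff = (-1)*4 - (-4)*5 = -4 - (-20) = 16
uv = -1 - 25*e12 - 36*e13 + 16*e23


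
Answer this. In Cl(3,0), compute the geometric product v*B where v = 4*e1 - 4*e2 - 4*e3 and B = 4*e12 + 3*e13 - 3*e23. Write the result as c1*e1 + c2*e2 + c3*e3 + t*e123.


vB has grade-1 (vector) and grade-3 (trivector) parts: vB = (v _| B) + (v ^ B).
Vector part <vB>_1:
  e1: -v2*b12 - v3*b13 = -(-4)*(4) - (-4)*(3) = 28
  e2: v1*b12 - v3*b23 = (4)*(4) - (-4)*(-3) = 4
  e3: v1*b13 + v2*b23 = (4)*(3) + (-4)*(-3) = 24
Trivector part <vB>_3:
  e123: v1*b23 - v2*b13 + v3*b12 = (4)*(-3) - (-4)*(3) + (-4)*(4) = -16
vB = 28*e1 + 4*e2 + 24*e3 - 16*e123


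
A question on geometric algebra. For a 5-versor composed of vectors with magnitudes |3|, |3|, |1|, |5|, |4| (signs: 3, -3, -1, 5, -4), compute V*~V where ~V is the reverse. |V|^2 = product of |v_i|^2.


Each vector v_i has |v_i|^2 = s_i^2
Squared scales: 3^2 = 9, (-3)^2 = 9, (-1)^2 = 1, 5^2 = 25, (-4)^2 = 16
|V|^2 = 9 * 9 * 1 * 25 * 16
= 32400


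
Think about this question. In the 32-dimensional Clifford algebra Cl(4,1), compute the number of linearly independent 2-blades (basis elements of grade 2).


Number of grade-k basis blades in Cl(p,q) with n = p + q is C(n, k).
n = 4 + 1 = 5
C(5, 2) = 5! / (2! * 3!)
= 120 / (2 * 6)
= 10


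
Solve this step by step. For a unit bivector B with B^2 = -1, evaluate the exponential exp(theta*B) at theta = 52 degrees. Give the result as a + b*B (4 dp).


For a unit bivector B with B^2 = -1, the exponential series gives
e^(theta*B) = cos(theta) + sin(theta)*B (the GA analogue of Euler's formula).
theta = 52 degrees = 0.907571 rad
cos(52 deg) = 0.6157
sin(52 deg) = 0.7880
exp(theta*B) = 0.6157 + 0.7880*B


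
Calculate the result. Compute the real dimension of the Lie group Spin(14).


Spin(n) double-covers SO(n); both have Lie algebra so(n) of dimension n(n-1)/2.
n = 14
n(n-1) = 14 * 13 = 182
dim Spin(14) = 182/2 = 91


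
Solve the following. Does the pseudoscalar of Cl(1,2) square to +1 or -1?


The pseudoscalar I = e1...e_n (product of all n generators) of Cl(p,q) satisfies I^2 = (-1)^(q + n(n-1)/2).
p = 1, q = 2, n = p + q = 3
n(n-1)/2 = 3 * 2 / 2 = 3
Exponent = q + n(n-1)/2 = 2 + 3 = 5
I^2 = (-1)^5 = -1


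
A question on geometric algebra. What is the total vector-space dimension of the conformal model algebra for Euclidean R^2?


The conformal model of R^2 uses Cl(3,1): the 2 Euclidean generators plus two extra orthogonal generators e+ (e+^2 = +1) and e- (e-^2 = -1), from which the null vectors e0, einf are built.
Number of generators m = 2 + 2 = 4.
dim Cl(p,q) = 2^m = 2^4 = 16


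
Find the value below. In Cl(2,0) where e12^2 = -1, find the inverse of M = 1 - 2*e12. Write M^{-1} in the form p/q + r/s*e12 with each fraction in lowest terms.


M = 1 - 2*e12, where e12^2 = -1.
Since M commutes with its reverse ~M = a - b*e12, M * ~M = a^2 - b^2*e12^2 = a^2 + b^2.
So M^{-1} = ~M / (a^2 + b^2) = (a - b*e12)/(a^2 + b^2).
a^2 + b^2 = 1 + 4 = 5
Scalar part = 1/5 = 1/5
Bivector coeff = 2/5 = 2/5
M^{-1} = 1/5 + 2/5*e12


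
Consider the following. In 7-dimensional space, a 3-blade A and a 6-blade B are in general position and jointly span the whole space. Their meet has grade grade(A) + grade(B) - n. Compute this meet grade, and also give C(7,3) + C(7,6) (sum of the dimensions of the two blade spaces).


Meet grade = grade(A) + grade(B) - n
= 3 + 6 - 7 = 2
C(7,3) = 35
C(7,6) = 7
dim_A + dim_B = 35 + 7 = 42


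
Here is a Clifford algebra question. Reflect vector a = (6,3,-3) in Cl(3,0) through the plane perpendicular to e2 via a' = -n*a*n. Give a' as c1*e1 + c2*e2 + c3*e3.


Reflection formula: a' = -n*a*n, with n = e2 (unit vector, n^2 = 1).
For reflection through hyperplane perp to e2:
The component along e2 flips sign, others stay.
a = (6, 3, -3)
a' = (6, -3, -3)
a' = 6*e1 - 3*e2 - 3*e3


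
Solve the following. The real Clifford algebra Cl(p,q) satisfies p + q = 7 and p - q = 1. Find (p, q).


We need p + q = 7 and p - q = 1.
Adding: 2p = 7 + 1 = 8, so p = 4.
Then q = 7 - 4 = 3.
(p, q) = (4, 3)


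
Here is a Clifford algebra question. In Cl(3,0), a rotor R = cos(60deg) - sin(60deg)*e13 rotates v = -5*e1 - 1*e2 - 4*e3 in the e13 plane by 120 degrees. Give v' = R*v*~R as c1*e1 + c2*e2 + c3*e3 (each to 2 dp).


Rotor R = cos(60deg) - sin(60deg)*e13
Rotation angle theta = 2 * 60 = 120 degrees in the e13 plane (e1 -> e3).
The component perpendicular to the plane (e2) is invariant: v'_2 = v2 = -1.00
cos(120deg) = -0.5000, sin(120deg) = 0.8660
v'_1 = v1*cos(theta) - v3*sin(theta) = -5*(-0.5000) - (-4)*0.8660 = 5.96
v'_3 = v1*sin(theta) + v3*cos(theta) = -5*0.8660 + (-4)*(-0.5000) = -2.33
v' = 5.96*e1 - 1.00*e2 - 2.33*e3


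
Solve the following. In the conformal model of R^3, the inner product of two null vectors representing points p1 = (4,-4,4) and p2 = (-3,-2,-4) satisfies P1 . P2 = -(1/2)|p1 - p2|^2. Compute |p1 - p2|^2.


p1 - p2 = (7, -2, 8)
|p1 - p2|^2 = 7^2 + (-2)^2 + 8^2
= 49 + 4 + 64
= 117


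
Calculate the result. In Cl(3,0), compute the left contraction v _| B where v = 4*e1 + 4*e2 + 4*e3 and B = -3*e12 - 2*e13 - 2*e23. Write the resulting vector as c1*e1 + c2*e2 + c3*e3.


Left contraction v _| B = <vB>_1 (grade-1 part of the geometric product vB).
Using e1_|e12 = e2, e2_|e12 = -e1, e1_|e13 = e3, e3_|e13 = -e1, e2_|e23 = e3, e3_|e23 = -e2:
e1 coeff: -v2*b12 - v3*b13 = -(4)*(-3) - (4)*(-2) = 20
e2 coeff: v1*b12 - v3*b23 = (4)*(-3) - (4)*(-2) = -4
e3 coeff: v1*b13 + v2*b23 = (4)*(-2) + (4)*(-2) = -16
v _| B = 20*e1 - 4*e2 - 16*e3


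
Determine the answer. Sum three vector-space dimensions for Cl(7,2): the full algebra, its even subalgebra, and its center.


n = 7 + 2 = 9
Total dim = 2^9 = 512
Even subalgebra dim = 2^8 = 256
n is odd, so center dim = 2
Sum = 512 + 256 + 2 = 770


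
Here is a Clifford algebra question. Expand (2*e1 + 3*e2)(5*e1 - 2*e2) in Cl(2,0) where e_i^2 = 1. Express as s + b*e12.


Expand: (2*e1 + 3*e2)(5*e1 - 2*e2)
= 2*5*e1e1 + 2*(-2)*e1e2 + 3*5*e2e1 + 3*(-2)*e2e2
Using e1^2 = e2^2 = 1, e2e1 = -e1e2:
Scalar part s = 2*5 + 3*(-2) = 10 + (-6) = 4
Bivector part b = 2*(-2) - 3*5 = -4 - 15 = -19
uv = 4 - 19*e12


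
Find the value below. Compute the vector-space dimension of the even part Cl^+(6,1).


Even subalgebra dimension = 2^(n-1)
n = 6 + 1 = 7
2^(7 - 1) = 2^6 = 64
Verification: sum of C(7,k) for even k = 1 + 21 + 35 + 7 = 64
Result = 64


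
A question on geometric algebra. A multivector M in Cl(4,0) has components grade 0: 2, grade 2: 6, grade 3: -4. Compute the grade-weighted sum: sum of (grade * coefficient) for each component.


Grade-weighted sum = sum of grade_k * coefficient_k
0*2 = 0
2*6 = 12
3*(-4) = -12
Total = 0 + 12 + (-12) = 0


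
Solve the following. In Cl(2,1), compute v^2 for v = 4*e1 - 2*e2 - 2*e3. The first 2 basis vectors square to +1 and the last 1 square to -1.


v^2 = sum of c_i^2 * e_i^2
Positive signature terms (e_i^2 = +1): 4^2 + (-2)^2 = 20
Negative signature terms (e_j^2 = -1): (-2)^2 = 4
v^2 = 20 - 4 = 16


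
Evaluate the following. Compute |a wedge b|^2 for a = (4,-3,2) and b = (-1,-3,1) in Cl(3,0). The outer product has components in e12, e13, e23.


a wedge b = (a1*b2 - a2*b1)*e12 + (a1*b3 - a3*b1)*e13 + (a2*b3 - a3*b2)*e23
e12 coeff: 4*(-3) - (-3)*(-1) = -12 - 3 = -15
e13 coeff: 4*1 - 2*(-1) = 4 - (-2) = 6
e23 coeff: (-3)*1 - 2*(-3) = -3 - (-6) = 3
|a wedge b|^2 = (-15)^2 + 6^2 + 3^2
= 225 + 36 + 9
= 270


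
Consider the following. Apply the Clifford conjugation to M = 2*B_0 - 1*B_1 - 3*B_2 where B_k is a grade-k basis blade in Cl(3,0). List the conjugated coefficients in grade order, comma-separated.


Clifford conjugate sign for grade k: (-1)^(k(k+1)/2)
Grade 0: (-1)^(0*1/2) = (-1)^0 = 1, coeff 2 -> 2
Grade 1: (-1)^(1*2/2) = (-1)^1 = -1, coeff -1 -> 1
Grade 2: (-1)^(2*3/2) = (-1)^3 = -1, coeff -3 -> 3
Conjugated coefficients: 2, 1, 3


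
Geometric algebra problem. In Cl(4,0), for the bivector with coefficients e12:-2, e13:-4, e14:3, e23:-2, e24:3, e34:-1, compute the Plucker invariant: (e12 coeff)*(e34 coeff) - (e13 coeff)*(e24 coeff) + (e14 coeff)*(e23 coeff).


Plucker relation: af - be + cd
a*f = (-2)*(-1) = 2
b*e = (-4)*3 = -12
c*d = 3*(-2) = -6
af - be + cd = 2 - (-12) + (-6)
= 8


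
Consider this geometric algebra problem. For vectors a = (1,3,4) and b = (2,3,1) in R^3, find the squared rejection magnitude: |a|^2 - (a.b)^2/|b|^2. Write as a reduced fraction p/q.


|a|^2 = 1^2 + 3^2 + 4^2 = 26
|b|^2 = 2^2 + 3^2 + 1^2 = 14
a . b = 1*2 + 3*3 + 4*1 = 15
(a.b)^2 = 15^2 = 225
|rej|^2 = 26 - 225/14
= (364 - 225)/14
= 139/14
In lowest terms: 139/14


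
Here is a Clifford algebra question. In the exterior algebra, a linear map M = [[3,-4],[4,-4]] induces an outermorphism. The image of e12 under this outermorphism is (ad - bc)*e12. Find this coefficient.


The outermorphism of a linear map f sends e1^e2 to f(e1)^f(e2).
f(e1) = 3*e1 + 4*e2
f(e2) = -4*e1 - 4*e2
f(e1) ^ f(e2) = (3*e1 + 4*e2) ^ (-4*e1 - 4*e2)
= 3*(-4)*e12 + 4*(-4)*e21
= (-12 - (-16))*e12
= 4*e12
Coefficient = 4


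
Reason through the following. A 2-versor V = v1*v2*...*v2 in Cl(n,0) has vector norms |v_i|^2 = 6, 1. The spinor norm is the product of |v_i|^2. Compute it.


Spinor norm N(V) = |v1|^2 * |v2|^2 * ... * |v2|^2
= 6 * 1
Running product: 6, 6
N(V) = 6


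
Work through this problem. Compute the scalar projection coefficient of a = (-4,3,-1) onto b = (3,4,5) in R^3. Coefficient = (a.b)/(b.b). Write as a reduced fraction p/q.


Projection coefficient = (a . b) / (b . b)
a . b = (-4)*3 + 3*4 + (-1)*5
= -12 + 12 + (-5) = -5
b . b = 3^2 + 4^2 + 5^2
= 9 + 16 + 25 = 50
Coefficient = -5/50
In lowest terms: -1/10


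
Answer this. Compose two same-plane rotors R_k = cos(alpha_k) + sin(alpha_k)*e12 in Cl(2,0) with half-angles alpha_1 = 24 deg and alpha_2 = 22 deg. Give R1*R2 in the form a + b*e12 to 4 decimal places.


Same-plane rotors commute and their half-angles add:
R1*R2 = cos(a1 + a2) + sin(a1 + a2)*e12.
a1 + a2 = 24 + 22 = 46 deg
cos(46 deg) = 0.6947
sin(46 deg) = 0.7193
R1*R2 = 0.6947 + 0.7193*e12


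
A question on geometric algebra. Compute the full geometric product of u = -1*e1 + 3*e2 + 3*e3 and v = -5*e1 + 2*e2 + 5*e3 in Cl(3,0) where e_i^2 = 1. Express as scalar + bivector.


In Cl(3,0): e_i^2 = 1, e_ie_j = -e_je_i for i != j.
Scalar part = u . v = (-1)*(-5) + 3*2 + 3*5
= 5 + 6 + 15 = 26
e12 coeff = (-1)*2 - 3*(-5) = -2 - (-15) = 13
e13 coeff = (-1)*5 - 3*(-5) = -5 - (-15) = 10
e23 coeff = 3*5 - 3*2 = 15 - 6 = 9
uv = 26 + 13*e12 + 10*e13 + 9*e23


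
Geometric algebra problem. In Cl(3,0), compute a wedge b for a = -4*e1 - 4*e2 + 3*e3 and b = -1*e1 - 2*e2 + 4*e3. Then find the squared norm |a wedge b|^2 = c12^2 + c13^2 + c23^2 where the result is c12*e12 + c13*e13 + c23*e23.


a wedge b = (a1*b2 - a2*b1)*e12 + (a1*b3 - a3*b1)*e13 + (a2*b3 - a3*b2)*e23
e12 coeff: (-4)*(-2) - (-4)*(-1) = 8 - 4 = 4
e13 coeff: (-4)*4 - 3*(-1) = -16 - (-3) = -13
e23 coeff: (-4)*4 - 3*(-2) = -16 - (-6) = -10
|a wedge b|^2 = 4^2 + (-13)^2 + (-10)^2
= 16 + 169 + 100
= 285


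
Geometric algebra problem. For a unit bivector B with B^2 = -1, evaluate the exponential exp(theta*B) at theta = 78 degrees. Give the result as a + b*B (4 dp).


For a unit bivector B with B^2 = -1, the exponential series gives
e^(theta*B) = cos(theta) + sin(theta)*B (the GA analogue of Euler's formula).
theta = 78 degrees = 1.361357 rad
cos(78 deg) = 0.2079
sin(78 deg) = 0.9781
exp(theta*B) = 0.2079 + 0.9781*B


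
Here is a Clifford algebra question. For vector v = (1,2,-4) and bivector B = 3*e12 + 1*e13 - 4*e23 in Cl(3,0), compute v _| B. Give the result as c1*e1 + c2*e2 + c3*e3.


Left contraction v _| B = <vB>_1 (grade-1 part of the geometric product vB).
Using e1_|e12 = e2, e2_|e12 = -e1, e1_|e13 = e3, e3_|e13 = -e1, e2_|e23 = e3, e3_|e23 = -e2:
e1 coeff: -v2*b12 - v3*b13 = -(2)*(3) - (-4)*(1) = -2
e2 coeff: v1*b12 - v3*b23 = (1)*(3) - (-4)*(-4) = -13
e3 coeff: v1*b13 + v2*b23 = (1)*(1) + (2)*(-4) = -7
v _| B = -2*e1 - 13*e2 - 7*e3


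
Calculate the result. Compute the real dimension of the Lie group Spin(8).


Spin(n) double-covers SO(n); both have Lie algebra so(n) of dimension n(n-1)/2.
n = 8
n(n-1) = 8 * 7 = 56
dim Spin(8) = 56/2 = 28


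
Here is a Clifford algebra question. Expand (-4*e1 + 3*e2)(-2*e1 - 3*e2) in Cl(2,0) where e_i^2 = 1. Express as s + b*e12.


Expand: (-4*e1 + 3*e2)(-2*e1 - 3*e2)
= (-4)*(-2)*e1e1 + (-4)*(-3)*e1e2 + 3*(-2)*e2e1 + 3*(-3)*e2e2
Using e1^2 = e2^2 = 1, e2e1 = -e1e2:
Scalar part s = (-4)*(-2) + 3*(-3) = 8 + (-9) = -1
Bivector part b = (-4)*(-3) - 3*(-2) = 12 - (-6) = 18
uv = -1 + 18*e12


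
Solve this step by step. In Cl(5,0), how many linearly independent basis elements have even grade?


Even subalgebra dimension = 2^(n-1)
n = 5 + 0 = 5
2^(5 - 1) = 2^4 = 16
Verification: sum of C(5,k) for even k = 1 + 10 + 5 = 16
Result = 16


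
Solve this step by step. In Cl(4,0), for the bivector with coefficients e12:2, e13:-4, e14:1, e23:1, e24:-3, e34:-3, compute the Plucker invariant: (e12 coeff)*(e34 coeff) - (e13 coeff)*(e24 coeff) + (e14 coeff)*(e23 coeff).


Plucker relation: af - be + cd
a*f = 2*(-3) = -6
b*e = (-4)*(-3) = 12
c*d = 1*1 = 1
af - be + cd = -6 - 12 + 1
= -17


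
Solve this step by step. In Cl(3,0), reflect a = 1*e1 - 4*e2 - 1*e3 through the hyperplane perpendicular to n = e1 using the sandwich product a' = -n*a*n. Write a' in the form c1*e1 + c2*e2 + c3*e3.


Reflection formula: a' = -n*a*n, with n = e1 (unit vector, n^2 = 1).
For reflection through hyperplane perp to e1:
The component along e1 flips sign, others stay.
a = (1, -4, -1)
a' = (-1, -4, -1)
a' = -1*e1 - 4*e2 - 1*e3


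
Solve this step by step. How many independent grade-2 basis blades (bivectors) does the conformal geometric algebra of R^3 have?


The conformal model of R^3 uses Cl(4,1) with m = 3 + 2 = 5 generators.
Number of grade-2 blades = C(m, 2) = C(5, 2)
= 5*4/2 = 10


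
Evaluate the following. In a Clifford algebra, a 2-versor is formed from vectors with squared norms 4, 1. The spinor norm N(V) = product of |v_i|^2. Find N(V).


Spinor norm N(V) = |v1|^2 * |v2|^2 * ... * |v2|^2
= 4 * 1
Running product: 4, 4
N(V) = 4


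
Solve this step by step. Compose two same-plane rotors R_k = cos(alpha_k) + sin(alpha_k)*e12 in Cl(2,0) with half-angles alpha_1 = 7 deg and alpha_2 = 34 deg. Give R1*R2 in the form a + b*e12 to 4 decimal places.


Same-plane rotors commute and their half-angles add:
R1*R2 = cos(a1 + a2) + sin(a1 + a2)*e12.
a1 + a2 = 7 + 34 = 41 deg
cos(41 deg) = 0.7547
sin(41 deg) = 0.6561
R1*R2 = 0.7547 + 0.6561*e12


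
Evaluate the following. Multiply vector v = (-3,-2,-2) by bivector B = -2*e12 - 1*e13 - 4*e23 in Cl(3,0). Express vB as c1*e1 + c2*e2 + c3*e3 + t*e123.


vB has grade-1 (vector) and grade-3 (trivector) parts: vB = (v _| B) + (v ^ B).
Vector part <vB>_1:
  e1: -v2*b12 - v3*b13 = -(-2)*(-2) - (-2)*(-1) = -6
  e2: v1*b12 - v3*b23 = (-3)*(-2) - (-2)*(-4) = -2
  e3: v1*b13 + v2*b23 = (-3)*(-1) + (-2)*(-4) = 11
Trivector part <vB>_3:
  e123: v1*b23 - v2*b13 + v3*b12 = (-3)*(-4) - (-2)*(-1) + (-2)*(-2) = 14
vB = -6*e1 - 2*e2 + 11*e3 + 14*e123


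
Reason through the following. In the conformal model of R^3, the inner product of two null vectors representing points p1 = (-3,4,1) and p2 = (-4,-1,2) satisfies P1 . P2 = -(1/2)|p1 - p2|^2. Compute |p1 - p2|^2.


p1 - p2 = (1, 5, -1)
|p1 - p2|^2 = 1^2 + 5^2 + (-1)^2
= 1 + 25 + 1
= 27


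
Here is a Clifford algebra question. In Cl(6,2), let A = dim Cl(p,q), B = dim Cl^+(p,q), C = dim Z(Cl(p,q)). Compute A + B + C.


n = 6 + 2 = 8
Total dim = 2^8 = 256
Even subalgebra dim = 2^7 = 128
n is even, so center dim = 1
Sum = 256 + 128 + 1 = 385


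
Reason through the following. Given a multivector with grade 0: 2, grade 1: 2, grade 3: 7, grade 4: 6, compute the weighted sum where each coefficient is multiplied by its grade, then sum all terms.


Grade-weighted sum = sum of grade_k * coefficient_k
0*2 = 0
1*2 = 2
3*7 = 21
4*6 = 24
Total = 0 + 2 + 21 + 24 = 47


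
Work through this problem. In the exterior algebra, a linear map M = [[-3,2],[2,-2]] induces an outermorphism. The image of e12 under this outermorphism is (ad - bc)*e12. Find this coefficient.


The outermorphism of a linear map f sends e1^e2 to f(e1)^f(e2).
f(e1) = -3*e1 + 2*e2
f(e2) = 2*e1 - 2*e2
f(e1) ^ f(e2) = (-3*e1 + 2*e2) ^ (2*e1 - 2*e2)
= (-3)*(-2)*e12 + 2*2*e21
= (6 - 4)*e12
= 2*e12
Coefficient = 2


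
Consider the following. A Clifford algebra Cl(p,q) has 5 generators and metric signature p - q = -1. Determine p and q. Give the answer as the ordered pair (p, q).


We need p + q = 5 and p - q = -1.
Adding: 2p = 5 + (-1) = 4, so p = 2.
Then q = 5 - 2 = 3.
(p, q) = (2, 3)


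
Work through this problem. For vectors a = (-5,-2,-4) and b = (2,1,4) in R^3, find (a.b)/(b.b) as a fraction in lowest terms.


Projection coefficient = (a . b) / (b . b)
a . b = (-5)*2 + (-2)*1 + (-4)*4
= -10 + (-2) + (-16) = -28
b . b = 2^2 + 1^2 + 4^2
= 4 + 1 + 16 = 21
Coefficient = -28/21
In lowest terms: -4/3


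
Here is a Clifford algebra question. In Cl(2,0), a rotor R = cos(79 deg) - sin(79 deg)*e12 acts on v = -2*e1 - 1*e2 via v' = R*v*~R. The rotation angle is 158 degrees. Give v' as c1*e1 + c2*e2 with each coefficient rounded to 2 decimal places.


Rotor R = cos(79deg) - sin(79deg)*e12
Rotation angle theta = 2 * 79 = 158 degrees
v' = R*v*~R rotates v by theta.
cos(158deg) = -0.9272, sin(158deg) = 0.3746
v'_1 = -2*cos(158deg) - (-1)*sin(158deg)
= -2*(-0.9272) - (-1)*0.3746
= 2.23
v'_2 = -2*sin(158deg) + (-1)*cos(158deg)
= -2*0.3746 + (-1)*(-0.9272)
= 0.18
v' = 2.23*e1 + 0.18*e2


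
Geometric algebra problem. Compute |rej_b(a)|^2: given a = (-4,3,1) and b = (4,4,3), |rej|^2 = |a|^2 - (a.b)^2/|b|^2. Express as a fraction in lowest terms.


|a|^2 = (-4)^2 + 3^2 + 1^2 = 26
|b|^2 = 4^2 + 4^2 + 3^2 = 41
a . b = (-4)*4 + 3*4 + 1*3 = -1
(a.b)^2 = (-1)^2 = 1
|rej|^2 = 26 - 1/41
= (1066 - 1)/41
= 1065/41
In lowest terms: 1065/41
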